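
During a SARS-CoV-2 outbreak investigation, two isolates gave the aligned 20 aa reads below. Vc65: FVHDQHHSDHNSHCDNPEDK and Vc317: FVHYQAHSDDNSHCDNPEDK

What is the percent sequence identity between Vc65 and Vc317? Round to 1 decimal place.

85.0%

The sequences differ at positions 4 (D/Y), 6 (H/A), 10 (H/D).
17 of the 20 sites match, so the percent identity is 17/20 × 100 = 85.0%.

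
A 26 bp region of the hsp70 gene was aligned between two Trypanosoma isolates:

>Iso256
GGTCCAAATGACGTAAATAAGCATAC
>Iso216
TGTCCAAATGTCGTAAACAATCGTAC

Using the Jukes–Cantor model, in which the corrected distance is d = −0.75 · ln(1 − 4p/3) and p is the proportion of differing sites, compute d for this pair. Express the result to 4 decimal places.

Mismatches occur at site 1 (G→T), site 11 (A→T), site 18 (T→C), site 21 (G→T), site 23 (A→G).
p = 5/26 = 0.192308.
d = −0.75 · ln(1 − (4/3)·0.192308) = −0.75 · ln(0.743589) = −0.75 · (-0.296267) = 0.2222.

0.2222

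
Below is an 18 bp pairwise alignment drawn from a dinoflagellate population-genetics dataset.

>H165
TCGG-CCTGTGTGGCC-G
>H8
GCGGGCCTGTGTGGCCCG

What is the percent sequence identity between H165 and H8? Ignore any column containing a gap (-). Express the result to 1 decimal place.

93.8%

Excluding the 2 gap columns leaves 16 comparable sites.
Differing sites — 1:T/G.
15 of the 16 comparable sites match, so the percent identity is 15/16 × 100 = 93.8%.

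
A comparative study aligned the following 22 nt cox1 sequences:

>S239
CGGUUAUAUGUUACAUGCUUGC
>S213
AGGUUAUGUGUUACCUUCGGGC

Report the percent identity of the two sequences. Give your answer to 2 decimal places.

72.73%

Mismatches occur at site 1 (C→A), site 8 (A→G), site 15 (A→C), site 17 (G→U), site 19 (U→G), site 20 (U→G).
16 of the 22 sites match, so the percent identity is 16/22 × 100 = 72.73%.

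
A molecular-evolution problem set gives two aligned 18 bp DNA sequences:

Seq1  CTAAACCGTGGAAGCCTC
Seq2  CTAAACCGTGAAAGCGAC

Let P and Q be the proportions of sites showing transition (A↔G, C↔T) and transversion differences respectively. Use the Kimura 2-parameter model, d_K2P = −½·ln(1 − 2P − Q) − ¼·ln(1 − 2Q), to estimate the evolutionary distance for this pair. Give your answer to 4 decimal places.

0.1885

Differing sites — 11:G/A (Ti); 16:C/G (Tv); 17:T/A (Tv).
Of the 3 differences, 1 transition and 2 transversions over 18 sites: P = 1/18 = 0.055556, Q = 2/18 = 0.111111.
d = −0.5·ln(0.777777) − 0.25·ln(0.777778) = −0.5·(-0.251315) − 0.25·(-0.251314) = 0.1885.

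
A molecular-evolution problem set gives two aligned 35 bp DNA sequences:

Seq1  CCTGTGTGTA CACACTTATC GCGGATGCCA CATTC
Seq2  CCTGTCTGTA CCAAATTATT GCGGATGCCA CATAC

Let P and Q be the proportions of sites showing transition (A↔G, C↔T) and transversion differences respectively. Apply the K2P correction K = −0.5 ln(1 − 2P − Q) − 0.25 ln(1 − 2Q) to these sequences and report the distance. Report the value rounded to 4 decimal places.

0.1957

Mismatches occur at site 6 (G→C, transversion), site 12 (A→C, transversion), site 13 (C→A, transversion), site 15 (C→A, transversion), site 20 (C→T, transition), site 34 (T→A, transversion).
Of the 6 differences, 1 transition and 5 transversions over 35 sites: P = 1/35 = 0.028571, Q = 5/35 = 0.142857.
d = −0.5·ln(0.800001) − 0.25·ln(0.714286) = −0.5·(-0.223142) − 0.25·(-0.336472) = 0.1957.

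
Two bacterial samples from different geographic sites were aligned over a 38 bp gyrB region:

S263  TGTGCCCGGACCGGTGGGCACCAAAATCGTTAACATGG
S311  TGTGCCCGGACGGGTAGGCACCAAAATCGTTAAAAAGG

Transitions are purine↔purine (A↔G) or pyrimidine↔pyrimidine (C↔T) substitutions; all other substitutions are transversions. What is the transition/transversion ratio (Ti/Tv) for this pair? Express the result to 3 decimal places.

The sequences differ at positions 12 (C/G, transversion), 16 (G/A, transition), 34 (C/A, transversion), 36 (T/A, transversion).
Of the 4 differences, 1 transition and 3 transversions, so Ti/Tv = 1/3 = 0.333.

0.333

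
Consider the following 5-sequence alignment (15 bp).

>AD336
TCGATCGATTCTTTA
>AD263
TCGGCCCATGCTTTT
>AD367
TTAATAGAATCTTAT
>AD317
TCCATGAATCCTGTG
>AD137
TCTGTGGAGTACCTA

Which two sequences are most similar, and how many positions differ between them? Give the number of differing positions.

5

Pairwise Hamming distances:
  AD336 vs AD263: 5
  AD336 vs AD367: 6
  AD336 vs AD317: 6
  AD336 vs AD137: 7
  AD263 vs AD367: 9
  AD263 vs AD317: 8
  AD263 vs AD137: 10
  AD367 vs AD317: 9
  AD367 vs AD137: 10
  AD317 vs AD137: 9
The smallest is 5, between AD336 and AD263.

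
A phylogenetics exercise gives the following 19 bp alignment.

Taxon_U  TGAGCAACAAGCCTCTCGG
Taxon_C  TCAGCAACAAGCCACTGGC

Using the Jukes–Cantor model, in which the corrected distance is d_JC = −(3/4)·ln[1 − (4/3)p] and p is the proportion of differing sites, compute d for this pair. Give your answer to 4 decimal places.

Mismatches occur at site 2 (G↔C), site 14 (T↔A), site 17 (C↔G), site 19 (G↔C).
p = 4/19 = 0.210526.
d = −0.75 · ln(1 − (4/3)·0.210526) = −0.75 · ln(0.719299) = −0.75 · (-0.329478) = 0.2471.

0.2471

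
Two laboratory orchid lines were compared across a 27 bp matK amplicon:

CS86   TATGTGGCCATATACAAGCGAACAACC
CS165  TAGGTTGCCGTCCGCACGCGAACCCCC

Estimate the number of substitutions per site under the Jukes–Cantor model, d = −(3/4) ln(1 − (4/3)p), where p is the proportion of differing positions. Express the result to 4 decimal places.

0.4408

Mismatches occur at site 3 (T→G), site 6 (G→T), site 10 (A→G), site 12 (A→C), site 13 (T→C), site 14 (A→G), site 17 (A→C), site 24 (A→C), site 25 (A→C).
p = 9/27 = 0.333333.
d = −0.75 · ln(1 − (4/3)·0.333333) = −0.75 · ln(0.555556) = −0.75 · (-0.587786) = 0.4408.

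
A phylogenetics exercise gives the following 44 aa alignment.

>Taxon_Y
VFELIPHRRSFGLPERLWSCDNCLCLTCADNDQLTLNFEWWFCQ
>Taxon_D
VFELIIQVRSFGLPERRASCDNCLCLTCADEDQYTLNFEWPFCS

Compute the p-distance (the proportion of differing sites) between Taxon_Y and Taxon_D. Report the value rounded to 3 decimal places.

Mismatches occur at site 6 (P/I), site 7 (H/Q), site 8 (R/V), site 17 (L/R), site 18 (W/A), site 31 (N/E), site 34 (L/Y), site 41 (W/P), site 44 (Q/S).
There are 9 differences over 44 sites, so p = 9/44 = 0.205.

0.205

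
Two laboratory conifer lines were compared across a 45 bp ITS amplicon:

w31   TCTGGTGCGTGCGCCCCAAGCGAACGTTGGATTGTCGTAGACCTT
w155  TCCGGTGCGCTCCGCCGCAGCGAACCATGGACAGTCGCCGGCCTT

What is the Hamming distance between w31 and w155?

14

Mismatches occur at site 3 (T→C), site 10 (T→C), site 11 (G→T), site 13 (G→C), site 14 (C→G), site 17 (C→G), site 18 (A→C), site 26 (G→C), site 27 (T→A), site 32 (T→C), site 33 (T→A), site 38 (T→C), site 39 (A→C), site 41 (A→G).
That gives 14 mismatches out of 45 aligned sites, so the Hamming distance is 14.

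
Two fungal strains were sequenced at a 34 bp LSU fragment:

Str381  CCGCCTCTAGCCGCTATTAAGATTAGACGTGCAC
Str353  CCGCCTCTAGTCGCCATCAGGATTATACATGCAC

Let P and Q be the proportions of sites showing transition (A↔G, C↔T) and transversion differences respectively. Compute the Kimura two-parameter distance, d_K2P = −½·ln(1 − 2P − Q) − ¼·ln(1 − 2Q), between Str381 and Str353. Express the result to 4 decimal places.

The sequences differ at positions 11 (C/T, transition), 15 (T/C, transition), 18 (T/C, transition), 20 (A/G, transition), 26 (G/T, transversion), 29 (G/A, transition).
Of the 6 differences, 5 transitions and 1 transversion over 34 sites: P = 5/34 = 0.147059, Q = 1/34 = 0.029412.
d = −0.5·ln(0.676470) − 0.25·ln(0.941176) = −0.5·(-0.390867) − 0.25·(-0.060625) = 0.2106.

0.2106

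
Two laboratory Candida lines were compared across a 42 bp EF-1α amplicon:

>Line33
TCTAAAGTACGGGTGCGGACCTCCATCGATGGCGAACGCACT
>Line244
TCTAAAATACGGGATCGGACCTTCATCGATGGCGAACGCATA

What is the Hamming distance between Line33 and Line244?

6

The sequences differ at positions 7 (G/A), 14 (T/A), 15 (G/T), 23 (C/T), 41 (C/T), 42 (T/A).
That gives 6 mismatches out of 42 aligned sites, so the Hamming distance is 6.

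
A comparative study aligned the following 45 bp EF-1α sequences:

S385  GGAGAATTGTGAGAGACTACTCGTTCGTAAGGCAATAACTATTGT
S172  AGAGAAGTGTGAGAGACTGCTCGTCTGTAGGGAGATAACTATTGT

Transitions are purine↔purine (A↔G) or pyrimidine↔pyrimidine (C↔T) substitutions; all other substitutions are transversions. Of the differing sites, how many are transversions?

2

The sequences differ at positions 1 (G/A, transition), 7 (T/G, transversion), 19 (A/G, transition), 25 (T/C, transition), 26 (C/T, transition), 30 (A/G, transition), 33 (C/A, transversion), 34 (A/G, transition).
Of the 8 differences, 6 transitions and 2 transversions, so the answer is 2.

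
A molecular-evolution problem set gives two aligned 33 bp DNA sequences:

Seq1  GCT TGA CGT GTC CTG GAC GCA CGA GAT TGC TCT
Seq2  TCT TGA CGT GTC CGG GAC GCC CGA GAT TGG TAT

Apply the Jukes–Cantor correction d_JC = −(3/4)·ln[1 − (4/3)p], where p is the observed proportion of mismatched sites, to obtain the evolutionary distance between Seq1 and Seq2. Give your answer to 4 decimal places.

0.1693

The sequences differ at positions 1 (G/T), 14 (T/G), 21 (A/C), 30 (C/G), 32 (C/A).
p = 5/33 = 0.151515.
d = −0.75 · ln(1 − (4/3)·0.151515) = −0.75 · ln(0.797980) = −0.75 · (-0.225672) = 0.1693.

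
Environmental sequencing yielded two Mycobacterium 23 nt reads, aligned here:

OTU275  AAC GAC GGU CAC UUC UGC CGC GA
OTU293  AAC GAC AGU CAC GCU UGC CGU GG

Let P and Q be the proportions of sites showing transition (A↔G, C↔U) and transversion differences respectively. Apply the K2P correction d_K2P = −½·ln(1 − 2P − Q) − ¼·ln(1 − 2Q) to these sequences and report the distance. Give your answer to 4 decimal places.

0.3480

Mismatches occur at site 7 (G↔A, transition), site 13 (U↔G, transversion), site 14 (U↔C, transition), site 15 (C↔U, transition), site 21 (C↔U, transition), site 23 (A↔G, transition).
Of the 6 differences, 5 transitions and 1 transversion over 23 sites: P = 5/23 = 0.217391, Q = 1/23 = 0.043478.
d = −0.5·ln(0.521740) − 0.25·ln(0.913044) = −0.5·(-0.650586) − 0.25·(-0.090971) = 0.3480.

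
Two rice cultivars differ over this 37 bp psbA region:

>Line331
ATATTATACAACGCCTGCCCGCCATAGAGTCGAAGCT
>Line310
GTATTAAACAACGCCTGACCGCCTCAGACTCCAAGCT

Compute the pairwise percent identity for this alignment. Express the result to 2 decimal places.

Mismatches occur at site 1 (A/G), site 7 (T/A), site 18 (C/A), site 24 (A/T), site 25 (T/C), site 29 (G/C), site 32 (G/C).
30 of the 37 sites match, so the percent identity is 30/37 × 100 = 81.08%.

81.08%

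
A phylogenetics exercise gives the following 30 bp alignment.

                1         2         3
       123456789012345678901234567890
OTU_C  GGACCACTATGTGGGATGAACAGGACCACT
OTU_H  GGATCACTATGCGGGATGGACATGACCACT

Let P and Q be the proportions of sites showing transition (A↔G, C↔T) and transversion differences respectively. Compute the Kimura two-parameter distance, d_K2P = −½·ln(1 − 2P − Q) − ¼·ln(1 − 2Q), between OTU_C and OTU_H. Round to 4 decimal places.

Differing sites — 4:C/T (Ti); 12:T/C (Ti); 19:A/G (Ti); 23:G/T (Tv).
Of the 4 differences, 3 transitions and 1 transversion over 30 sites: P = 3/30 = 0.100000, Q = 1/30 = 0.033333.
d = −0.5·ln(0.766667) − 0.25·ln(0.933334) = −0.5·(-0.265703) − 0.25·(-0.068992) = 0.1501.

0.1501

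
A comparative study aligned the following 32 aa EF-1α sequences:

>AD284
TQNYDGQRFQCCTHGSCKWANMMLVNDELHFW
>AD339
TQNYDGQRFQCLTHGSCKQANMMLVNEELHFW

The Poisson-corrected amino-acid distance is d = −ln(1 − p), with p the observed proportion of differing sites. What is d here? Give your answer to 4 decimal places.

The sequences differ at positions 12 (C/L), 19 (W/Q), 27 (D/E).
p = 3/32 = 0.093750.
d = −ln(1 − 0.093750) = −ln(0.906250) = 0.0984.

0.0984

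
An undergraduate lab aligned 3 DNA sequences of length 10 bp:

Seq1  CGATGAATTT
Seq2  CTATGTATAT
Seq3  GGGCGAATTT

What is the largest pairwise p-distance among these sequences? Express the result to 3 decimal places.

0.600

Pairwise Hamming distances:
  Seq1 vs Seq2: 3
  Seq1 vs Seq3: 3
  Seq2 vs Seq3: 6
The largest is 6 mismatches, between Seq2 and Seq3; p = 6/10 = 0.600.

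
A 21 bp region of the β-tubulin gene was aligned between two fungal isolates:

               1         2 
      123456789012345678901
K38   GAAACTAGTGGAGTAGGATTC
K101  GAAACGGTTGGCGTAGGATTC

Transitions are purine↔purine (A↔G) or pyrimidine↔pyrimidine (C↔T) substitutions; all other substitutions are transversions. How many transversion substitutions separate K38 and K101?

Mismatches occur at site 6 (T→G, transversion), site 7 (A→G, transition), site 8 (G→T, transversion), site 12 (A→C, transversion).
Of the 4 differences, 1 transition and 3 transversions, so the answer is 3.

3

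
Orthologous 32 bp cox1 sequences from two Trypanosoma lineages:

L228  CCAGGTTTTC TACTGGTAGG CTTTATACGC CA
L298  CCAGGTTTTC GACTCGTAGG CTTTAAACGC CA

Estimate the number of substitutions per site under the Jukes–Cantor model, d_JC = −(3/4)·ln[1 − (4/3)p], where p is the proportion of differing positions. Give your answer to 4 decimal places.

0.1001

Mismatches occur at site 11 (T→G), site 15 (G→C), site 26 (T→A).
p = 3/32 = 0.093750.
d = −0.75 · ln(1 − (4/3)·0.093750) = −0.75 · ln(0.875000) = −0.75 · (-0.133531) = 0.1001.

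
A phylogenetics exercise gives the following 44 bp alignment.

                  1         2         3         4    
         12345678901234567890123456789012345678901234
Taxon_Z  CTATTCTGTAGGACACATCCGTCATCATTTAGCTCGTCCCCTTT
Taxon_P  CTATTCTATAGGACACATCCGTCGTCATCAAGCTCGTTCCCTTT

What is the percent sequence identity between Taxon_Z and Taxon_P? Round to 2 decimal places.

88.64%

The sequences differ at positions 8 (G/A), 24 (A/G), 29 (T/C), 30 (T/A), 38 (C/T).
39 of the 44 sites match, so the percent identity is 39/44 × 100 = 88.64%.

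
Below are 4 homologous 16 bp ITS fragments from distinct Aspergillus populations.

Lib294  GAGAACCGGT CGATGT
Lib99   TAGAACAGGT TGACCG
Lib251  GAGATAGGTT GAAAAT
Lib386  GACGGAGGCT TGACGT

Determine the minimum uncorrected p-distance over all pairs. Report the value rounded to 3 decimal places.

0.375

Pairwise Hamming distances:
  Lib294 vs Lib99: 6
  Lib294 vs Lib251: 8
  Lib294 vs Lib386: 8
  Lib99 vs Lib251: 10
  Lib99 vs Lib386: 9
  Lib251 vs Lib386: 8
The smallest is 6 mismatches, between Lib294 and Lib99; p = 6/16 = 0.375.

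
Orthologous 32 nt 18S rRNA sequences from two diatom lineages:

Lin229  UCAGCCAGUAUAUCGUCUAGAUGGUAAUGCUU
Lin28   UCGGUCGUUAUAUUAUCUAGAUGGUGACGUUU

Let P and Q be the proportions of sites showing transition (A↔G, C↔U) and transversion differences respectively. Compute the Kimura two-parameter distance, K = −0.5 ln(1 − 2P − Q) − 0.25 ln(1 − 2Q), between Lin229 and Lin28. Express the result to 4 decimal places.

The sequences differ at positions 3 (A/G, transition), 5 (C/U, transition), 7 (A/G, transition), 8 (G/U, transversion), 14 (C/U, transition), 15 (G/A, transition), 26 (A/G, transition), 28 (U/C, transition), 30 (C/U, transition).
Of the 9 differences, 8 transitions and 1 transversion over 32 sites: P = 8/32 = 0.250000, Q = 1/32 = 0.031250.
d = −0.5·ln(0.468750) − 0.25·ln(0.937500) = −0.5·(-0.757686) − 0.25·(-0.064539) = 0.3950.

0.3950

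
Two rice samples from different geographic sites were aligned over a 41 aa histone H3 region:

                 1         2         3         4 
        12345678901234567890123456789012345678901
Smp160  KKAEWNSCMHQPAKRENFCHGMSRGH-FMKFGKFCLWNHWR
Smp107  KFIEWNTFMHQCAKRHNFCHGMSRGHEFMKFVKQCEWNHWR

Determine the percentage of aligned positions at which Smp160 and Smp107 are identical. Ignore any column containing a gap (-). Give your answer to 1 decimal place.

77.5%

Excluding the 1 gap column leaves 40 comparable sites.
Mismatches occur at site 2 (K/F), site 3 (A/I), site 7 (S/T), site 8 (C/F), site 12 (P/C), site 16 (E/H), site 32 (G/V), site 34 (F/Q), site 36 (L/E).
31 of the 40 comparable sites match, so the percent identity is 31/40 × 100 = 77.5%.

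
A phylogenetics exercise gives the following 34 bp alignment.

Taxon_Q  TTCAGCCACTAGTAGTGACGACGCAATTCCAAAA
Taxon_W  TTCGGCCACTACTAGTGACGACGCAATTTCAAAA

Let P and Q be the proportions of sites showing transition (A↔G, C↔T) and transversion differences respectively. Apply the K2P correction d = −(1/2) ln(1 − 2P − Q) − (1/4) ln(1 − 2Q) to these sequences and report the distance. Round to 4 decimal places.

0.0947

Mismatches occur at site 4 (A↔G, transition), site 12 (G↔C, transversion), site 29 (C↔T, transition).
Of the 3 differences, 2 transitions and 1 transversion over 34 sites: P = 2/34 = 0.058824, Q = 1/34 = 0.029412.
d = −0.5·ln(0.852940) − 0.25·ln(0.941176) = −0.5·(-0.159066) − 0.25·(-0.060625) = 0.0947.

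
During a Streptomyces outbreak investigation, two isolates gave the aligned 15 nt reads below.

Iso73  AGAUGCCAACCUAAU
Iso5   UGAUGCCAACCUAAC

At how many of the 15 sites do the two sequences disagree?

The sequences differ at positions 1 (A/U), 15 (U/C).
That gives 2 mismatches out of 15 aligned sites, so the Hamming distance is 2.

2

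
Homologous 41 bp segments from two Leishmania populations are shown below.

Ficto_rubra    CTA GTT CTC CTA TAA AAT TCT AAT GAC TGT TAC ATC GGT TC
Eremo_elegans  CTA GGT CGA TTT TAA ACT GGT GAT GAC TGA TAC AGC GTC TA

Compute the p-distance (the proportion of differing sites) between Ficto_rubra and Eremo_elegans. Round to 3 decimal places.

0.341

Differing sites — 5:T/G; 8:T/G; 9:C/A; 10:C/T; 12:A/T; 17:A/C; 19:T/G; 20:C/G; 22:A/G; 30:T/A; 35:T/G; 38:G/T; 39:T/C; 41:C/A.
There are 14 differences over 41 sites, so p = 14/41 = 0.341.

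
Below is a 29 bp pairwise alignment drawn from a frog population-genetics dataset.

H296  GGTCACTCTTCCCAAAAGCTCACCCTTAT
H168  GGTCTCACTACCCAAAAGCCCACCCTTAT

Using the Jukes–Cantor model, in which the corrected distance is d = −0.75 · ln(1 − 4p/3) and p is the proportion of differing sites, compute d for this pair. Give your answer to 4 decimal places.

Differing sites — 5:A/T; 7:T/A; 10:T/A; 20:T/C.
p = 4/29 = 0.137931.
d = −0.75 · ln(1 − (4/3)·0.137931) = −0.75 · ln(0.816092) = −0.75 · (-0.203228) = 0.1524.

0.1524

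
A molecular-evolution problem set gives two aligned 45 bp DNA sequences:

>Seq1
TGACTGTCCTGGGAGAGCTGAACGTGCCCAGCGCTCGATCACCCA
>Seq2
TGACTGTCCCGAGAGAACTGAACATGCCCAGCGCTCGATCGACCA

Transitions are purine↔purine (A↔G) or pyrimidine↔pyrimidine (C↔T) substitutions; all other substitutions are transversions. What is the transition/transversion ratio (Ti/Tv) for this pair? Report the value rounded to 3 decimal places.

The sequences differ at positions 10 (T/C, transition), 12 (G/A, transition), 17 (G/A, transition), 24 (G/A, transition), 41 (A/G, transition), 42 (C/A, transversion).
Of the 6 differences, 5 transitions and 1 transversion, so Ti/Tv = 5/1 = 5.000.

5.000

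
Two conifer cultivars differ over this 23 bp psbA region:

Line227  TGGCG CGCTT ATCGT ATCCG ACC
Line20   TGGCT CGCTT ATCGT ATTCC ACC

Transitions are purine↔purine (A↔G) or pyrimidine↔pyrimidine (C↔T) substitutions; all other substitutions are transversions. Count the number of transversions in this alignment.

2

The sequences differ at positions 5 (G/T, transversion), 18 (C/T, transition), 20 (G/C, transversion).
Of the 3 differences, 1 transition and 2 transversions, so the answer is 2.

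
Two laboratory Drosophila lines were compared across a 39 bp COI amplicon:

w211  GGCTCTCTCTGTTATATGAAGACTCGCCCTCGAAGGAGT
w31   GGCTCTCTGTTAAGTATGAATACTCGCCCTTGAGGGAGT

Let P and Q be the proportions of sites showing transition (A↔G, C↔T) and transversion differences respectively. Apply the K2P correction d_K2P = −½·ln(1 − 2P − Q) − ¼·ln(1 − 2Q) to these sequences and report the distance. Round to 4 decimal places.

0.2397

The sequences differ at positions 9 (C/G, transversion), 11 (G/T, transversion), 12 (T/A, transversion), 13 (T/A, transversion), 14 (A/G, transition), 21 (G/T, transversion), 31 (C/T, transition), 34 (A/G, transition).
Of the 8 differences, 3 transitions and 5 transversions over 39 sites: P = 3/39 = 0.076923, Q = 5/39 = 0.128205.
d = −0.5·ln(0.717949) − 0.25·ln(0.743590) = −0.5·(-0.331357) − 0.25·(-0.296265) = 0.2397.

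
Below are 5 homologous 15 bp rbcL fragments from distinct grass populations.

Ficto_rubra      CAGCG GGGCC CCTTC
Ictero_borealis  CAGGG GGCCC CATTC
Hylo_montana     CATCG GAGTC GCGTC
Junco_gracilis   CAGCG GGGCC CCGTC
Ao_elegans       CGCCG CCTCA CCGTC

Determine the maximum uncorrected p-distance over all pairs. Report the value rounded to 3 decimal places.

0.600

Pairwise Hamming distances:
  Ficto_rubra vs Ictero_borealis: 3
  Ficto_rubra vs Hylo_montana: 5
  Ficto_rubra vs Junco_gracilis: 1
  Ficto_rubra vs Ao_elegans: 7
  Ictero_borealis vs Hylo_montana: 8
  Ictero_borealis vs Junco_gracilis: 4
  Ictero_borealis vs Ao_elegans: 9
  Hylo_montana vs Junco_gracilis: 4
  Hylo_montana vs Ao_elegans: 8
  Junco_gracilis vs Ao_elegans: 6
The largest is 9 mismatches, between Ictero_borealis and Ao_elegans; p = 9/15 = 0.600.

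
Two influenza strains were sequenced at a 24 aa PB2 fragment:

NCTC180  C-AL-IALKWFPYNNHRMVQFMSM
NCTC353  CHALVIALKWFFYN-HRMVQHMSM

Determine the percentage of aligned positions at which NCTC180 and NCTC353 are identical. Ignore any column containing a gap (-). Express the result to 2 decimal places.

90.48%

Excluding the 3 gap columns leaves 21 comparable sites.
Mismatches occur at site 12 (P/F), site 21 (F/H).
19 of the 21 comparable sites match, so the percent identity is 19/21 × 100 = 90.48%.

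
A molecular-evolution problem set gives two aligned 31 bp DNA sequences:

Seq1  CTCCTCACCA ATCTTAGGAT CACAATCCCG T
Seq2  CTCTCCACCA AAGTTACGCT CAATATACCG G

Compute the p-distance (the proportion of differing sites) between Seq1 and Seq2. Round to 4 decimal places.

Differing sites — 4:C/T; 5:T/C; 12:T/A; 13:C/G; 17:G/C; 19:A/C; 23:C/A; 24:A/T; 27:C/A; 31:T/G.
There are 10 differences over 31 sites, so p = 10/31 = 0.3226.

0.3226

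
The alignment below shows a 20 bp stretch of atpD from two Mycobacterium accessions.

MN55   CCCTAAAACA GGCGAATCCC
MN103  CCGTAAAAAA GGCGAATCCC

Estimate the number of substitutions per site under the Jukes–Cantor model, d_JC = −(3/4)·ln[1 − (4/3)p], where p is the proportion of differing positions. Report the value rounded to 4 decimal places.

Differing sites — 3:C/G; 9:C/A.
p = 2/20 = 0.100000.
d = −0.75 · ln(1 − (4/3)·0.100000) = −0.75 · ln(0.866667) = −0.75 · (-0.143100) = 0.1073.

0.1073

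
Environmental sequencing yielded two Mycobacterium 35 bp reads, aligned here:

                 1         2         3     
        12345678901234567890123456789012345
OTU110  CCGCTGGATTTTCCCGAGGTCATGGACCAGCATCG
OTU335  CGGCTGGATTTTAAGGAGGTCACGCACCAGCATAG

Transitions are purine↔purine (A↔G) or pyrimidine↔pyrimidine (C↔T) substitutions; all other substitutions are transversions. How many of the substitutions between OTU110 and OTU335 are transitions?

Differing sites — 2:C/G (Tv); 13:C/A (Tv); 14:C/A (Tv); 15:C/G (Tv); 23:T/C (Ti); 25:G/C (Tv); 34:C/A (Tv).
Of the 7 differences, 1 transition and 6 transversions, so the answer is 1.

1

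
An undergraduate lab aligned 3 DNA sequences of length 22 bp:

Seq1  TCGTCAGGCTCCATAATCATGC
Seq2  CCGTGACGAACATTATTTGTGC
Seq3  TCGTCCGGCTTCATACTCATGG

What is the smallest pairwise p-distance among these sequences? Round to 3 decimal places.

0.182

Pairwise Hamming distances:
  Seq1 vs Seq2: 10
  Seq1 vs Seq3: 4
  Seq2 vs Seq3: 13
The smallest is 4 mismatches, between Seq1 and Seq3; p = 4/22 = 0.182.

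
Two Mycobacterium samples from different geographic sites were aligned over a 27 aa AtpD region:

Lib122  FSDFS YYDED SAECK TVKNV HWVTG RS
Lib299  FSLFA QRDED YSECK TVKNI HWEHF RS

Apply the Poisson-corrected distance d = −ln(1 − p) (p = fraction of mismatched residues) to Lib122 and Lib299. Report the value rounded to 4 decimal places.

Mismatches occur at site 3 (D/L), site 5 (S/A), site 6 (Y/Q), site 7 (Y/R), site 11 (S/Y), site 12 (A/S), site 20 (V/I), site 23 (V/E), site 24 (T/H), site 25 (G/F).
p = 10/27 = 0.370370.
d = −ln(1 − 0.370370) = −ln(0.629630) = 0.4626.

0.4626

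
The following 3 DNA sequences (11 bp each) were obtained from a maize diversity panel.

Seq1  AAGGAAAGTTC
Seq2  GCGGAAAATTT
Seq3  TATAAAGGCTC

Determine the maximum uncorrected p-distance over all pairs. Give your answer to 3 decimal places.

Pairwise Hamming distances:
  Seq1 vs Seq2: 4
  Seq1 vs Seq3: 5
  Seq2 vs Seq3: 8
The largest is 8 mismatches, between Seq2 and Seq3; p = 8/11 = 0.727.

0.727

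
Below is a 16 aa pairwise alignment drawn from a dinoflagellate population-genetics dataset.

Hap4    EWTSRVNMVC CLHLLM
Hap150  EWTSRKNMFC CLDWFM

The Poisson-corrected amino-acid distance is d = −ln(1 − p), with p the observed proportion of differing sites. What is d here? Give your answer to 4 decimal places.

0.3747

Mismatches occur at site 6 (V↔K), site 9 (V↔F), site 13 (H↔D), site 14 (L↔W), site 15 (L↔F).
p = 5/16 = 0.312500.
d = −ln(1 − 0.312500) = −ln(0.687500) = 0.3747.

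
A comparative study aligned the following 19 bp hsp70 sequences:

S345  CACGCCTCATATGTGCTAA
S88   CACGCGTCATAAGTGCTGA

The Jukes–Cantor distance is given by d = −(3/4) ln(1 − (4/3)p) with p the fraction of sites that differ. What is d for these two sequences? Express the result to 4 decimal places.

0.1773

Differing sites — 6:C/G; 12:T/A; 18:A/G.
p = 3/19 = 0.157895.
d = −0.75 · ln(1 − (4/3)·0.157895) = −0.75 · ln(0.789473) = −0.75 · (-0.236390) = 0.1773.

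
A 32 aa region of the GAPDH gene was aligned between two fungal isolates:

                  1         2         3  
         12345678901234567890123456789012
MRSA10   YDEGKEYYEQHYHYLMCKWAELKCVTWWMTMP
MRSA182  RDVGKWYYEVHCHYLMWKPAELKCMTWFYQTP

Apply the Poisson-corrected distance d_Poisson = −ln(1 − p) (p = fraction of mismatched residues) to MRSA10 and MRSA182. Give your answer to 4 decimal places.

0.4700

Mismatches occur at site 1 (Y↔R), site 3 (E↔V), site 6 (E↔W), site 10 (Q↔V), site 12 (Y↔C), site 17 (C↔W), site 19 (W↔P), site 25 (V↔M), site 28 (W↔F), site 29 (M↔Y), site 30 (T↔Q), site 31 (M↔T).
p = 12/32 = 0.375000.
d = −ln(1 − 0.375000) = −ln(0.625000) = 0.4700.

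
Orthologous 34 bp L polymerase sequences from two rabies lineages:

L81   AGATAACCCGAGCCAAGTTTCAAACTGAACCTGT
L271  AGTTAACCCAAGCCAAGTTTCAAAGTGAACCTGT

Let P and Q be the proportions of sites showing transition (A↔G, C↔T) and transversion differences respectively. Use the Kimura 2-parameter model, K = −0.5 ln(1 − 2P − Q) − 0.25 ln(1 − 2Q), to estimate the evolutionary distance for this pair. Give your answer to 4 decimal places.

0.0939

Differing sites — 3:A/T (Tv); 10:G/A (Ti); 25:C/G (Tv).
Of the 3 differences, 1 transition and 2 transversions over 34 sites: P = 1/34 = 0.029412, Q = 2/34 = 0.058824.
d = −0.5·ln(0.882352) − 0.25·ln(0.882352) = −0.5·(-0.125164) − 0.25·(-0.125164) = 0.0939.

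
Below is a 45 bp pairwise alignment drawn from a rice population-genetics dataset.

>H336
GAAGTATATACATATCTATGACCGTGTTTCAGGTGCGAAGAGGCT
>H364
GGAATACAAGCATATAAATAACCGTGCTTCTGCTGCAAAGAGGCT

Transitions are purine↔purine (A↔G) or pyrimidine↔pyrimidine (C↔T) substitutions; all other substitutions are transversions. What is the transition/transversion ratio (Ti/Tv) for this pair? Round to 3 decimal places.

The sequences differ at positions 2 (A/G, transition), 4 (G/A, transition), 7 (T/C, transition), 9 (T/A, transversion), 10 (A/G, transition), 16 (C/A, transversion), 17 (T/A, transversion), 20 (G/A, transition), 27 (T/C, transition), 31 (A/T, transversion), 33 (G/C, transversion), 37 (G/A, transition).
Of the 12 differences, 7 transitions and 5 transversions, so Ti/Tv = 7/5 = 1.400.

1.400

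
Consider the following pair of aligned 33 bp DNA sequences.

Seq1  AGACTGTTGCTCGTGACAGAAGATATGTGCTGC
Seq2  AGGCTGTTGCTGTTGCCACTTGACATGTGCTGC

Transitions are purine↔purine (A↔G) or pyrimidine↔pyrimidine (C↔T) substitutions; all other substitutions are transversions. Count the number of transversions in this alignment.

Differing sites — 3:A/G (Ti); 12:C/G (Tv); 13:G/T (Tv); 16:A/C (Tv); 19:G/C (Tv); 20:A/T (Tv); 21:A/T (Tv); 24:T/C (Ti).
Of the 8 differences, 2 transitions and 6 transversions, so the answer is 6.

6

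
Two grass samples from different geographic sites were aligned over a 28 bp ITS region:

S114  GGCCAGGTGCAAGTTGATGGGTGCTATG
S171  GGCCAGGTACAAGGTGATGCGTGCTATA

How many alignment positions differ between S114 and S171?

Mismatches occur at site 9 (G↔A), site 14 (T↔G), site 20 (G↔C), site 28 (G↔A).
That gives 4 mismatches out of 28 aligned sites, so the Hamming distance is 4.

4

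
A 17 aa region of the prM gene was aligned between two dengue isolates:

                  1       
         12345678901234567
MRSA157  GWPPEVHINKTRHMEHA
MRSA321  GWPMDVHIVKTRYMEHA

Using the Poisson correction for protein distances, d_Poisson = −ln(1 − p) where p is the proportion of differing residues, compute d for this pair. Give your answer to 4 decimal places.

0.2683

The sequences differ at positions 4 (P/M), 5 (E/D), 9 (N/V), 13 (H/Y).
p = 4/17 = 0.235294.
d = −ln(1 − 0.235294) = −ln(0.764706) = 0.2683.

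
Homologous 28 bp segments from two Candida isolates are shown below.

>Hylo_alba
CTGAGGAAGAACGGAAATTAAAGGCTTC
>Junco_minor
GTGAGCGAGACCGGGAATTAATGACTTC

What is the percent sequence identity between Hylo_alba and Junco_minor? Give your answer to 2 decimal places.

Differing sites — 1:C/G; 6:G/C; 7:A/G; 11:A/C; 15:A/G; 22:A/T; 24:G/A.
21 of the 28 sites match, so the percent identity is 21/28 × 100 = 75.00%.

75.00%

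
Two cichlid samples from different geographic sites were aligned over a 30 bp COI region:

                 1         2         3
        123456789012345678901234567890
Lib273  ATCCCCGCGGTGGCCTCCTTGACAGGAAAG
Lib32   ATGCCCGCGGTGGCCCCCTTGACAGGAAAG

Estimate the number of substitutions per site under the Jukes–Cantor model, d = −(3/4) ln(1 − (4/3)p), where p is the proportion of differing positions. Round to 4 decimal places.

0.0698

Mismatches occur at site 3 (C↔G), site 16 (T↔C).
p = 2/30 = 0.066667.
d = −0.75 · ln(1 − (4/3)·0.066667) = −0.75 · ln(0.911111) = −0.75 · (-0.093091) = 0.0698.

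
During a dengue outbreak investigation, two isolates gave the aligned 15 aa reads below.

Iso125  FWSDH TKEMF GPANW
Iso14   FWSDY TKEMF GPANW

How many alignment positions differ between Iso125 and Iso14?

1

The sequences differ at position 5 (H/Y).
That gives 1 mismatch out of 15 aligned sites, so the Hamming distance is 1.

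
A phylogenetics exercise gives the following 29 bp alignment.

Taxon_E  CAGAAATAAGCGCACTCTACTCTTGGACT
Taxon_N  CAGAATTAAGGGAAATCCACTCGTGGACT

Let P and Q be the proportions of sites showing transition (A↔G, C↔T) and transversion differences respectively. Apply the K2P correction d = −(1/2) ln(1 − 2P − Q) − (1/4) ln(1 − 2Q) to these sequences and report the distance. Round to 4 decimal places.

Mismatches occur at site 6 (A→T, transversion), site 11 (C→G, transversion), site 13 (C→A, transversion), site 15 (C→A, transversion), site 18 (T→C, transition), site 23 (T→G, transversion).
Of the 6 differences, 1 transition and 5 transversions over 29 sites: P = 1/29 = 0.034483, Q = 5/29 = 0.172414.
d = −0.5·ln(0.758620) − 0.25·ln(0.655172) = −0.5·(-0.276254) − 0.25·(-0.422857) = 0.2438.

0.2438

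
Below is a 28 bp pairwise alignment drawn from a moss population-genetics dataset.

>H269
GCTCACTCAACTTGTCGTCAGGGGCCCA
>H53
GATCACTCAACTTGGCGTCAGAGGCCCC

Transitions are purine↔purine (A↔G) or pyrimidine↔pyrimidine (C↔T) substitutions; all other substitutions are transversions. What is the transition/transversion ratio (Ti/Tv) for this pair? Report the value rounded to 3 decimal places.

0.333

The sequences differ at positions 2 (C/A, transversion), 15 (T/G, transversion), 22 (G/A, transition), 28 (A/C, transversion).
Of the 4 differences, 1 transition and 3 transversions, so Ti/Tv = 1/3 = 0.333.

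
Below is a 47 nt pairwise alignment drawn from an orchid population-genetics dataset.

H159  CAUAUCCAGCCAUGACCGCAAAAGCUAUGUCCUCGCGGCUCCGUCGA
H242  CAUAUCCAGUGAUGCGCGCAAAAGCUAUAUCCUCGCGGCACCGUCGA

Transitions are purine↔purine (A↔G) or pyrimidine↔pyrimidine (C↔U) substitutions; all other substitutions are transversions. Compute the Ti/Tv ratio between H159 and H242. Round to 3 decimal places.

The sequences differ at positions 10 (C/U, transition), 11 (C/G, transversion), 15 (A/C, transversion), 16 (C/G, transversion), 29 (G/A, transition), 40 (U/A, transversion).
Of the 6 differences, 2 transitions and 4 transversions, so Ti/Tv = 2/4 = 0.500.

0.500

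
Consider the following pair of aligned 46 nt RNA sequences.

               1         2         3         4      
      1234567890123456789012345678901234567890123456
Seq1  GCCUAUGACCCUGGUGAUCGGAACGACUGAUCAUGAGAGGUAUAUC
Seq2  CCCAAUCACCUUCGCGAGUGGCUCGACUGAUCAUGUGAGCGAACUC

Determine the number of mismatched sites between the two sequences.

15

Differing sites — 1:G/C; 4:U/A; 7:G/C; 11:C/U; 13:G/C; 15:U/C; 18:U/G; 19:C/U; 22:A/C; 23:A/U; 36:A/U; 40:G/C; 41:U/G; 43:U/A; 44:A/C.
That gives 15 mismatches out of 46 aligned sites, so the Hamming distance is 15.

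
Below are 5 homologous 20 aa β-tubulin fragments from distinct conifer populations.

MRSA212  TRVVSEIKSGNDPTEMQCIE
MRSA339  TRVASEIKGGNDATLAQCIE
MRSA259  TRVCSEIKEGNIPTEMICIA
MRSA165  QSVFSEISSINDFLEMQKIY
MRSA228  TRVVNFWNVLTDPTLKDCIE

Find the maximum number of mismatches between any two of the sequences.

Pairwise Hamming distances:
  MRSA212 vs MRSA339: 5
  MRSA212 vs MRSA259: 5
  MRSA212 vs MRSA165: 9
  MRSA212 vs MRSA228: 10
  MRSA339 vs MRSA259: 8
  MRSA339 vs MRSA165: 12
  MRSA339 vs MRSA228: 11
  MRSA259 vs MRSA165: 12
  MRSA259 vs MRSA228: 13
  MRSA165 vs MRSA228: 17
The largest is 17, between MRSA165 and MRSA228.

17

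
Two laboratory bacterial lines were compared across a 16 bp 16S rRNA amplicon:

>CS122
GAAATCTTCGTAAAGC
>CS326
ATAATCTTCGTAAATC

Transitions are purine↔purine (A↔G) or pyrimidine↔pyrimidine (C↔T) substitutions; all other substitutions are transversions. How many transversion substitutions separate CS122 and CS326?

Mismatches occur at site 1 (G→A, transition), site 2 (A→T, transversion), site 15 (G→T, transversion).
Of the 3 differences, 1 transition and 2 transversions, so the answer is 2.

2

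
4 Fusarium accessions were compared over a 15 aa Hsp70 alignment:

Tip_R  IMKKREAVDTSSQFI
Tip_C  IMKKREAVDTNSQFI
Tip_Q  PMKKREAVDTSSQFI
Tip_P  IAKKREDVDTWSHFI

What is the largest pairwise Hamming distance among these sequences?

5

Pairwise Hamming distances:
  Tip_R vs Tip_C: 1
  Tip_R vs Tip_Q: 1
  Tip_R vs Tip_P: 4
  Tip_C vs Tip_Q: 2
  Tip_C vs Tip_P: 4
  Tip_Q vs Tip_P: 5
The largest is 5, between Tip_Q and Tip_P.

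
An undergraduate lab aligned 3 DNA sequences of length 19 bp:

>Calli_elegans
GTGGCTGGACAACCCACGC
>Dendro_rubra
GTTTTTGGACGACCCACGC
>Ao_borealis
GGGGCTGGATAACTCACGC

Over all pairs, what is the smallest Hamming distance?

3

Pairwise Hamming distances:
  Calli_elegans vs Dendro_rubra: 4
  Calli_elegans vs Ao_borealis: 3
  Dendro_rubra vs Ao_borealis: 7
The smallest is 3, between Calli_elegans and Ao_borealis.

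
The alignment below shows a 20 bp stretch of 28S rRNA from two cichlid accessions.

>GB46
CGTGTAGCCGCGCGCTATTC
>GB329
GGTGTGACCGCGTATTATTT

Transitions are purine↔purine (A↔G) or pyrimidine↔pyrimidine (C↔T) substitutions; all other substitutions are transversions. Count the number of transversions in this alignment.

1

Differing sites — 1:C/G (Tv); 6:A/G (Ti); 7:G/A (Ti); 13:C/T (Ti); 14:G/A (Ti); 15:C/T (Ti); 20:C/T (Ti).
Of the 7 differences, 6 transitions and 1 transversion, so the answer is 1.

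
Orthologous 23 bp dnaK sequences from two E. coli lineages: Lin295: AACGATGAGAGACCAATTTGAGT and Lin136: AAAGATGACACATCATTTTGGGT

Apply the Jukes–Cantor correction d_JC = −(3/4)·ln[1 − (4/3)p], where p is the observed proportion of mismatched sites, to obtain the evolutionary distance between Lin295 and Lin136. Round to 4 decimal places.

Differing sites — 3:C/A; 9:G/C; 11:G/C; 13:C/T; 16:A/T; 21:A/G.
p = 6/23 = 0.260870.
d = −0.75 · ln(1 − (4/3)·0.260870) = −0.75 · ln(0.652173) = −0.75 · (-0.427445) = 0.3206.

0.3206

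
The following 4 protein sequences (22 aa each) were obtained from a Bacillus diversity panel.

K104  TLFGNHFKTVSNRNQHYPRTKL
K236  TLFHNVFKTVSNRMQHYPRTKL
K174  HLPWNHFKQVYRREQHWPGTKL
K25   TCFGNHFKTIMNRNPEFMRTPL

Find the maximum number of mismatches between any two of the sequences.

Pairwise Hamming distances:
  K104 vs K236: 3
  K104 vs K174: 9
  K104 vs K25: 8
  K236 vs K174: 10
  K236 vs K25: 11
  K174 vs K25: 15
The largest is 15, between K174 and K25.

15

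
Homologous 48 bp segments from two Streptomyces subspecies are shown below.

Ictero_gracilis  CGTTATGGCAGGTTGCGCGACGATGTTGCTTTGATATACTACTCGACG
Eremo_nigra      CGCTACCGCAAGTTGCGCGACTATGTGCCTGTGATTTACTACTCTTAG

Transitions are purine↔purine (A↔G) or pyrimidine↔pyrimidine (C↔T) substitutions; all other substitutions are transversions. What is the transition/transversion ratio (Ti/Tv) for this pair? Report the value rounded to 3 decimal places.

0.333

The sequences differ at positions 3 (T/C, transition), 6 (T/C, transition), 7 (G/C, transversion), 11 (G/A, transition), 22 (G/T, transversion), 27 (T/G, transversion), 28 (G/C, transversion), 31 (T/G, transversion), 36 (A/T, transversion), 45 (G/T, transversion), 46 (A/T, transversion), 47 (C/A, transversion).
Of the 12 differences, 3 transitions and 9 transversions, so Ti/Tv = 3/9 = 0.333.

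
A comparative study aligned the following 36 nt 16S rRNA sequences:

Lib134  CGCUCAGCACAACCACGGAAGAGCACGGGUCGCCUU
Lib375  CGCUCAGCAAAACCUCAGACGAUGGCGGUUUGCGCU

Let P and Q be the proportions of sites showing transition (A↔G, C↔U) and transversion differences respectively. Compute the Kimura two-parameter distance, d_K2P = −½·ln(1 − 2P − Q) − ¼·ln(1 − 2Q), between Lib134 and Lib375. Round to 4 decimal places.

The sequences differ at positions 10 (C/A, transversion), 15 (A/U, transversion), 17 (G/A, transition), 20 (A/C, transversion), 23 (G/U, transversion), 24 (C/G, transversion), 25 (A/G, transition), 29 (G/U, transversion), 31 (C/U, transition), 34 (C/G, transversion), 35 (U/C, transition).
Of the 11 differences, 4 transitions and 7 transversions over 36 sites: P = 4/36 = 0.111111, Q = 7/36 = 0.194444.
d = −0.5·ln(0.583334) − 0.25·ln(0.611112) = −0.5·(-0.538995) − 0.25·(-0.492475) = 0.3926.

0.3926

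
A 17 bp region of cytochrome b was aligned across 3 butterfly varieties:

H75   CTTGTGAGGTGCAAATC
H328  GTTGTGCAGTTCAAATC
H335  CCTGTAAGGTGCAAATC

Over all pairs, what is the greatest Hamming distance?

Pairwise Hamming distances:
  H75 vs H328: 4
  H75 vs H335: 2
  H328 vs H335: 6
The largest is 6, between H328 and H335.

6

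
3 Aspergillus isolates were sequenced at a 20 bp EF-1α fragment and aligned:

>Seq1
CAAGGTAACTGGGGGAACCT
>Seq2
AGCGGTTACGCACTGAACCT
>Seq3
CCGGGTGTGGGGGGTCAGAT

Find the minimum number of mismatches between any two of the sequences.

9

Pairwise Hamming distances:
  Seq1 vs Seq2: 9
  Seq1 vs Seq3: 10
  Seq2 vs Seq3: 14
The smallest is 9, between Seq1 and Seq2.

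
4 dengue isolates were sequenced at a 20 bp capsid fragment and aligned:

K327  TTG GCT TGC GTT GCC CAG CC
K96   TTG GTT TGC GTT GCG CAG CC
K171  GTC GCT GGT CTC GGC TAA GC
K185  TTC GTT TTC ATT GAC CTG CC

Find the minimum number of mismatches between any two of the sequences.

2

Pairwise Hamming distances:
  K327 vs K96: 2
  K327 vs K171: 10
  K327 vs K185: 6
  K96 vs K171: 12
  K96 vs K185: 6
  K171 vs K185: 12
The smallest is 2, between K327 and K96.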